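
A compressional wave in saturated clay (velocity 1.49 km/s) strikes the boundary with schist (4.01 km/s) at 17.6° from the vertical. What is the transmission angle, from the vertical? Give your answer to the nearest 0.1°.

sin θ₁/V₁ = sin θ₂/V₂ ⇒ sin θ₂ = 4.01·sin 17.6°/1.49 = 4.01·0.3024/1.49 = 0.8138.
θ₂ = sin⁻¹(0.8138) = 54.46° (from vertical).

54.5°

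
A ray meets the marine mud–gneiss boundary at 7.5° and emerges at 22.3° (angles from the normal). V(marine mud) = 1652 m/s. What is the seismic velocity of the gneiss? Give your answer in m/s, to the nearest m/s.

4803 m/s

Snell's law: sin 7.5°/V₁ = sin 22.3°/V₂.
V₂ = V₁·sin 22.3°/sin 7.5° = 1652 × 2.9071 = 4802.57 m/s.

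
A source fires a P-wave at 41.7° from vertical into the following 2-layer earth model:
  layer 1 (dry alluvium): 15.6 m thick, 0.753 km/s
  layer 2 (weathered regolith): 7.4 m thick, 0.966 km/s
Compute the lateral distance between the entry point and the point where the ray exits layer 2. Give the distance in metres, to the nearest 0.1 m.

26.0 m

Ray parameter p = sin 41.7° / 0.753 km/s = 8.8344e-01 s/km.
Layer 1: θ = 41.70°; offset = 15.6·tan 41.70° = 13.899 m.
Layer 2: sin θ = p·0.966 = 0.8534 → θ = 58.58°; offset = 7.4·tan 58.58° = 12.115 m.
Summing the layer offsets gives 26.015 m.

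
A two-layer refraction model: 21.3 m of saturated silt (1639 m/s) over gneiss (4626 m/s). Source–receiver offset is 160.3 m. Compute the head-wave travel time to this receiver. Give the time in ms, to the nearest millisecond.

59 ms

θ_c = arcsin(V₁/V₂) = arcsin(1639/4626) = 20.75°, cos θ_c = 0.9351.
Intercept time tᵢ = 2h cos θ_c / V₁ = 2·21.3·0.9351/1639 = 0.02431 s.
t = x/V₂ + tᵢ = 160.3/4626 + 0.02431 = 0.05896 s.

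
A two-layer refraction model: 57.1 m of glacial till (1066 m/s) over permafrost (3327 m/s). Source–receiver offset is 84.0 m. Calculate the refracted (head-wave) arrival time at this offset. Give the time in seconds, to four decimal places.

t = x/V₂ + 2h·√(V₂²−V₁²)/(V₁V₂).
√(V₂²−V₁²) = √(3327²−1066²) = 3151.6 m/s; delay term = 2·57.1·3151.6/(1066·3327) = 0.10148 s.
t = 84.0/3327 + 0.10148 = 0.12673 s.

0.1267 s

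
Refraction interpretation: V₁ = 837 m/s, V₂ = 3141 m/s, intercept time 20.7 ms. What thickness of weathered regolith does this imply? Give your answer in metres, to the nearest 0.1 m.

9.0 m

θ_c = arcsin(837/3141) = 15.45°; cos θ_c = 0.9638.
tᵢ = 2h cos θ_c/V₁ ⇒ h = tᵢ·V₁/(2 cos θ_c) = 0.0207·837/(2·0.9638) = 8.99 m.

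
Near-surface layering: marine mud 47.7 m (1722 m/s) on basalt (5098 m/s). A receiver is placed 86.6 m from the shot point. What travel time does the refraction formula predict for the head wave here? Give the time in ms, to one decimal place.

69.1 ms

θ_c = arcsin(V₁/V₂) = arcsin(1722/5098) = 19.74°, cos θ_c = 0.9412.
Intercept time tᵢ = 2h cos θ_c / V₁ = 2·47.7·0.9412/1722 = 0.05214 s.
t = x/V₂ + tᵢ = 86.6/5098 + 0.05214 = 0.06913 s.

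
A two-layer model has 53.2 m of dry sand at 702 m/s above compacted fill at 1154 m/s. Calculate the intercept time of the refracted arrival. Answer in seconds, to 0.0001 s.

tᵢ = 2h·√(V₂²−V₁²)/(V₁V₂).
√(V₂²−V₁²) = √(1154²−702²) = 915.9 m/s.
tᵢ = 2·53.2·915.9/(702·1154) = 0.12030 s.

0.1203 s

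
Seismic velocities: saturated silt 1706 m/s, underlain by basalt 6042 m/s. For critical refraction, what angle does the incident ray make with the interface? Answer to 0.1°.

Critical incidence: sin θ_c = V₁/V₂ = 1706/6042 = 0.2824.
θ_c = arcsin 0.2824 = 16.40°.
Measured from the interface: 90° − 16.40° = 73.60°.

73.6°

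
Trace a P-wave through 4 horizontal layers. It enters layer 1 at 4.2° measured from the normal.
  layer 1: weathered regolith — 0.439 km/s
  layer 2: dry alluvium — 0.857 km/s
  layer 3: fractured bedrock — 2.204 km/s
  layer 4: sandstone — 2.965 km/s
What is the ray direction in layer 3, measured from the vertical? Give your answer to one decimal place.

21.6°

Snell's law across each interface conserves sin θ / V, so sin θ_3 = V_3·sin θ₁/V₁.
sin θ_3 = 2.204 × sin 4.2° / 0.439 = 0.3677.
θ_3 = 21.57° from the vertical.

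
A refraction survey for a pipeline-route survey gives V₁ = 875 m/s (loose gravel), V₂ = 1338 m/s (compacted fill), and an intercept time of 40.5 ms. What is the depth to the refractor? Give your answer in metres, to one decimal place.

23.4 m

θ_c = arcsin(875/1338) = 40.84°; cos θ_c = 0.7565.
tᵢ = 2h cos θ_c/V₁ ⇒ h = tᵢ·V₁/(2 cos θ_c) = 0.0405·875/(2·0.7565) = 23.42 m.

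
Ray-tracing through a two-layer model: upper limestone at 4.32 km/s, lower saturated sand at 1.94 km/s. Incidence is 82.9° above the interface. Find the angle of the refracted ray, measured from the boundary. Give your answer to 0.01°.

Convert to the normal: θ₁ = 90° − 82.9° = 7.1°.
sin θ₁/V₁ = sin θ₂/V₂ ⇒ sin θ₂ = 1.94·sin 7.1°/4.32 = 1.94·0.1236/4.32 = 0.0555.
θ₂ = arcsin 0.0555 = 3.18° from the normal.
From the interface: 90° − 3.18° = 86.82°.

86.82°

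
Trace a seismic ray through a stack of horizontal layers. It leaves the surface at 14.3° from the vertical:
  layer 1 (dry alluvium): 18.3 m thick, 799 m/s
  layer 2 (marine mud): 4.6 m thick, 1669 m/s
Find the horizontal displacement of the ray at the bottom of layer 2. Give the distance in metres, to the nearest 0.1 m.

7.4 m

Apply Snell's law at each interface; in layer i the horizontal offset is hᵢ·tan θᵢ.
Layer 1: θ = 14.30°; offset = 18.3·tan 14.30° = 4.665 m.
Layer 2: sin θ = 1669·sin 14.3°/799 = 0.5159, θ = 31.06°; offset = 4.6·tan 31.06° = 2.771 m.
Total horizontal offset = 7.435 m.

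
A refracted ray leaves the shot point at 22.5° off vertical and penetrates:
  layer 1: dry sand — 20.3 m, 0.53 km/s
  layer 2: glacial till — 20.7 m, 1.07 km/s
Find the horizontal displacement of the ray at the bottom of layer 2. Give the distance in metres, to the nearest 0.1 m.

Ray parameter p = sin 22.5° / 0.53 km/s = 7.2204e-01 s/km.
Layer 1: θ = 22.50°; offset = 20.3·tan 22.50° = 8.409 m.
Layer 2: sin θ = p·1.07 = 0.7726 → θ = 50.59°; offset = 20.7·tan 50.59° = 25.189 m.
Total horizontal offset = 33.597 m.

33.6 m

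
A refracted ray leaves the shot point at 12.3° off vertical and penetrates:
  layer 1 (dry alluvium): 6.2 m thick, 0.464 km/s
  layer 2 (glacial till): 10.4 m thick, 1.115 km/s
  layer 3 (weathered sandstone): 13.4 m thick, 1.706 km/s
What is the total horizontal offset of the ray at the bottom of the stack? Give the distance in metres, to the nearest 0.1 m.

24.4 m

Ray parameter p = sin 12.3° / 0.464 km/s = 4.5912e-01 s/km.
Layer 1: θ = 12.30°; offset = 6.2·tan 12.30° = 1.352 m.
Layer 2: sin θ = p·1.115 = 0.5119 → θ = 30.79°; offset = 10.4·tan 30.79° = 6.198 m.
Layer 3: sin θ = p·1.706 = 0.7833 → θ = 51.56°; offset = 13.4·tan 51.56° = 16.882 m.
Σ offsets = 24.431 m.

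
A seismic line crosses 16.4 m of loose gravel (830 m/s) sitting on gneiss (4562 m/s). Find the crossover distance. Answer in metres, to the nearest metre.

x_cross = 2h·√((V₂+V₁)/(V₂−V₁)).
(V₂+V₁)/(V₂−V₁) = (4562+830)/(4562−830) = 1.4448; √ = 1.2020.
x_cross = 2·16.4·1.2020 = 39.43 m.

39 m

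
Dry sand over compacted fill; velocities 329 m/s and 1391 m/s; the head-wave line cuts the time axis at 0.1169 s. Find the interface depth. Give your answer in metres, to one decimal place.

19.8 m

h = tᵢ·V₁·V₂ / (2·√(V₂²−V₁²)).
√(V₂²−V₁²) = √(1391² − 329²) = 1351.5 m/s.
h = 0.1169 s × 329 × 1391 / (2 × 1351.5) = 19.79 m.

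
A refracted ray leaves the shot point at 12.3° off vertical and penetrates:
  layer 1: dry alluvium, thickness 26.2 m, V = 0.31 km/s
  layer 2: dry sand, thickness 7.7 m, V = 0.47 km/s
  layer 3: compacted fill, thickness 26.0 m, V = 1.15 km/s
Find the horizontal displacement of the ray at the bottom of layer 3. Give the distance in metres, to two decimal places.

41.87 m

Ray parameter p = sin 12.3° / 0.31 km/s = 6.8719e-01 s/km.
Layer 1: θ = 12.30°; offset = 26.2·tan 12.30° = 5.7125 m.
Layer 2: sin θ = p·0.47 = 0.3230 → θ = 18.84°; offset = 7.7·tan 18.84° = 2.6278 m.
Layer 3: sin θ = p·1.15 = 0.7903 → θ = 52.21°; offset = 26.0·tan 52.21° = 33.5324 m.
Total horizontal offset = 41.8728 m.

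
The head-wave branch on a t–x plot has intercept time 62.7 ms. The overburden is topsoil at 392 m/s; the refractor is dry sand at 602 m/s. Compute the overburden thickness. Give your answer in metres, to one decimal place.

16.2 m

h = tᵢ·V₁·V₂ / (2·√(V₂²−V₁²)).
√(V₂²−V₁²) = √(602² − 392²) = 456.9 m/s.
h = 0.0627 s × 392 × 602 / (2 × 456.9) = 16.19 m.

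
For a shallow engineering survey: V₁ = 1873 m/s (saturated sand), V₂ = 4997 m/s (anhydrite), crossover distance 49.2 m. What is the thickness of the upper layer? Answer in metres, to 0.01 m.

16.59 m

x_cross = 2h·√((V₂+V₁)/(V₂−V₁)) → h = x_cross / (2·√((V₂+V₁)/(V₂−V₁))).
√((V₂+V₁)/(V₂−V₁)) = √((4997+1873)/(4997−1873)) = 1.4829.
h = 49.2 / (2·1.4829) = 16.59 m.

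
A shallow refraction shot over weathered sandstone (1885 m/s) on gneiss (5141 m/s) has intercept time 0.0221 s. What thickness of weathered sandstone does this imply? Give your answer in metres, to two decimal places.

h = tᵢ·V₁·V₂ / (2·√(V₂²−V₁²)).
√(V₂²−V₁²) = √(5141² − 1885²) = 4783.0 m/s.
h = 0.0221 s × 1885 × 5141 / (2 × 4783.0) = 22.39 m.

22.39 m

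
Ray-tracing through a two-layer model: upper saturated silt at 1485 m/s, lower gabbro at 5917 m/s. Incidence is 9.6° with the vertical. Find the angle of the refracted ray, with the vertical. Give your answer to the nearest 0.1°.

41.6°

Snell's law: sin θ₂ = (V₂/V₁)·sin θ₁ = (5917/1485)·sin 9.6° = 0.6645.
θ₂ = arcsin 0.6645 = 41.64° from the normal.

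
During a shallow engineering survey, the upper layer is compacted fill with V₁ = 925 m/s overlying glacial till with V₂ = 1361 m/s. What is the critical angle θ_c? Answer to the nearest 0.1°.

42.8°

Critical incidence: sin θ_c = V₁/V₂ = 925/1361 = 0.6796.
θ_c = arcsin 0.6796 = 42.82°.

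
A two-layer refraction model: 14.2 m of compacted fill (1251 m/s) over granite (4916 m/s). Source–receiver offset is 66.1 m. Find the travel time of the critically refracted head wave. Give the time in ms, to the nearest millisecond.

35 ms

θ_c = arcsin(V₁/V₂) = arcsin(1251/4916) = 14.74°, cos θ_c = 0.9671.
Intercept time tᵢ = 2h cos θ_c / V₁ = 2·14.2·0.9671/1251 = 0.02195 s.
t = x/V₂ + tᵢ = 66.1/4916 + 0.02195 = 0.03540 s.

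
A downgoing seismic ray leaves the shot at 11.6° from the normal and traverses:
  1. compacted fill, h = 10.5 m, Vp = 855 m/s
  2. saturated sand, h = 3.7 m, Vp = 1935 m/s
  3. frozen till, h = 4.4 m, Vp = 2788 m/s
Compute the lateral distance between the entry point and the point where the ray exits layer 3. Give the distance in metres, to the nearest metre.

8 m

Apply Snell's law at each interface; in layer i the horizontal offset is hᵢ·tan θᵢ.
Layer 1: θ = 11.60°; offset = 10.5·tan 11.60° = 2.155 m.
Layer 2: sin θ = 1935·sin 11.6°/855 = 0.4551, θ = 27.07°; offset = 3.7·tan 27.07° = 1.891 m.
Layer 3: sin θ = 2788·sin 11.6°/855 = 0.6557, θ = 40.97°; offset = 4.4·tan 40.97° = 3.821 m.
Total horizontal offset = 7.867 m.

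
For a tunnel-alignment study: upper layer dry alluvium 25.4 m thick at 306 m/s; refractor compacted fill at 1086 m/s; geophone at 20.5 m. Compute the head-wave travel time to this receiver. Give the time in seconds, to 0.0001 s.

θ_c = arcsin(V₁/V₂) = arcsin(306/1086) = 16.37°, cos θ_c = 0.9595.
Intercept time tᵢ = 2h cos θ_c / V₁ = 2·25.4·0.9595/306 = 0.15929 s.
t = x/V₂ + tᵢ = 20.5/1086 + 0.15929 = 0.17816 s.

0.1782 s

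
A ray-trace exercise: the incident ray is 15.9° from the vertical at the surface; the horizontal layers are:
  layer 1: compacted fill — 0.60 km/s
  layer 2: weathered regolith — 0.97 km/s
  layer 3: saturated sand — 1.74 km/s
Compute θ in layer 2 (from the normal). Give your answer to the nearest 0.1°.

26.3°

Snell's law across each interface conserves sin θ / V, so sin θ_2 = V_2·sin θ₁/V₁.
sin θ_2 = 0.97 × sin 15.9° / 0.60 = 0.4429.
θ_2 = arcsin 0.4429 = 26.29°.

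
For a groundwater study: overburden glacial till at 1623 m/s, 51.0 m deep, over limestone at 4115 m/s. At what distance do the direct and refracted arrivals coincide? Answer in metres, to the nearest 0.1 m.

154.8 m

θ_c = arcsin(1623/4115) = 23.23°, so cos θ_c = 0.9189 and tᵢ = 2h cos θ_c/V₁ = 0.0578 s.
At crossover x/V₁ = x/V₂ + tᵢ ⇒ x = tᵢ/(1/V₁ − 1/V₂) = 0.05775/(6.1614e-04 − 2.4301e-04) = 154.78 m.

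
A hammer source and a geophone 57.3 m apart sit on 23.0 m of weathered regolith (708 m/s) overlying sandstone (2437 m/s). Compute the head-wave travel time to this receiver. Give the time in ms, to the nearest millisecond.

θ_c = arcsin(V₁/V₂) = arcsin(708/2437) = 16.89°, cos θ_c = 0.9569.
Intercept time tᵢ = 2h cos θ_c / V₁ = 2·23.0·0.9569/708 = 0.06217 s.
t = x/V₂ + tᵢ = 57.3/2437 + 0.06217 = 0.08568 s.

86 ms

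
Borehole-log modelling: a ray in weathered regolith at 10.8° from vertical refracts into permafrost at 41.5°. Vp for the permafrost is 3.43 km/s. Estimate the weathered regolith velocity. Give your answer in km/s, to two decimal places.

sin 10.8° = 0.1874; sin 41.5° = 0.6626.
V₁ = V₂·(sin θ₁/sin θ₂) = 3.43·(0.1874/0.6626) = 0.97 km/s.

0.97 km/s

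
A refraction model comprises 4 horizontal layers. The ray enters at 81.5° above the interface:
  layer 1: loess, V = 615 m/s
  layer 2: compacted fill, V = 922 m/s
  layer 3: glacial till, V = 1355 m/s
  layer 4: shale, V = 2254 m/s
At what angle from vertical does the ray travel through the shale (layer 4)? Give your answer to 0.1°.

32.8°

From the normal: θ₁ = 90° − 81.5° = 8.5°.
Ray parameter p = sin 8.5° / 615 = 2.4034e-04 s/m.
sin θ_4 = p·V_4 = 2.4034e-04 × 2254 = 0.5417.
θ_4 = arcsin 0.5417 = 32.80°.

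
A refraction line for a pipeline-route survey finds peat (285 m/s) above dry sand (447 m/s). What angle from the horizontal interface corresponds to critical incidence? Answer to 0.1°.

At critical incidence the refracted ray runs along the interface (θ₂ = 90°), so sin θ_c = V₁/V₂.
θ_c = arcsin(285/447) = arcsin 0.6376 = 39.61°.
Measured from the interface: 90° − 39.61° = 50.39°.

50.4°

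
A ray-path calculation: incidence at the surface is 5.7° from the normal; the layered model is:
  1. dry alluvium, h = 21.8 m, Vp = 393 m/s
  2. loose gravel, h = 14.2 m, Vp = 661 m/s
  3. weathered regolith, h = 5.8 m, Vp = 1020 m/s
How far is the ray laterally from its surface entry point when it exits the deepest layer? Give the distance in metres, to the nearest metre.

p = sin θ₁/V₁ = sin 5.7°/393 = 2.5272e-04 s/m is conserved through the stack.
Layer 1: θ = 5.70°; offset = 21.8·tan 5.70° = 2.176 m.
Layer 2: sin θ = p·661 = 0.1670 → θ = 9.62°; offset = 14.2·tan 9.62° = 2.406 m.
Layer 3: sin θ = p·1020 = 0.2578 → θ = 14.94°; offset = 5.8·tan 14.94° = 1.547 m.
Total horizontal offset = 6.129 m.

6 m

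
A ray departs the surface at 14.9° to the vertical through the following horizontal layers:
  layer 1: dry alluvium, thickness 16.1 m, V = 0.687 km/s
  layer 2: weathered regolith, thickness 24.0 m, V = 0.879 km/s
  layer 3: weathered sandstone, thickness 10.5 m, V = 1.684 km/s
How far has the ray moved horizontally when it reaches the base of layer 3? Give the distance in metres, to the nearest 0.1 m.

21.2 m

Ray parameter p = sin 14.9° / 0.687 km/s = 3.7428e-01 s/km.
Layer 1: θ = 14.90°; offset = 16.1·tan 14.90° = 4.284 m.
Layer 2: sin θ = p·0.879 = 0.3290 → θ = 19.21°; offset = 24.0·tan 19.21° = 8.361 m.
Layer 3: sin θ = p·1.684 = 0.6303 → θ = 39.07°; offset = 10.5·tan 39.07° = 8.525 m.
Summing the layer offsets gives 21.170 m.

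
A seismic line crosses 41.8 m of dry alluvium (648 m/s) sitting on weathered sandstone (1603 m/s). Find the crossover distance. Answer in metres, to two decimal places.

x_cross = 2h·√((V₂+V₁)/(V₂−V₁)).
(V₂+V₁)/(V₂−V₁) = (1603+648)/(1603−648) = 2.3571; √ = 1.5353.
x_cross = 2·41.8·1.5353 = 128.35 m.

128.35 m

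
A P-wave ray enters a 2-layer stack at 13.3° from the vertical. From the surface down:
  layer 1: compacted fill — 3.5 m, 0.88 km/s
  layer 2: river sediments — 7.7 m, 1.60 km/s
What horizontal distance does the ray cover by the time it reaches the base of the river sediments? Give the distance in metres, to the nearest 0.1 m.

Apply Snell's law at each interface; in layer i the horizontal offset is hᵢ·tan θᵢ.
Layer 1: θ = 13.30°; offset = 3.5·tan 13.30° = 0.827 m.
Layer 2: sin θ = 1.60·sin 13.3°/0.88 = 0.4183, θ = 24.73°; offset = 7.7·tan 24.73° = 3.546 m.
Σ offsets = 4.373 m.

4.4 m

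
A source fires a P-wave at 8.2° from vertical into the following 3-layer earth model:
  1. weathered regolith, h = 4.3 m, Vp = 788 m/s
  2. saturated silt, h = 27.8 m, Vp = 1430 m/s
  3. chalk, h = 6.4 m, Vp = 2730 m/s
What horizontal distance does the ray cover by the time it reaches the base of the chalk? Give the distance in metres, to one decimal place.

11.7 m

p = sin θ₁/V₁ = sin 8.2°/788 = 1.8100e-04 s/m is conserved through the stack.
Layer 1: θ = 8.20°; offset = 4.3·tan 8.20° = 0.620 m.
Layer 2: sin θ = p·1430 = 0.2588 → θ = 15.00°; offset = 27.8·tan 15.00° = 7.449 m.
Layer 3: sin θ = p·2730 = 0.4941 → θ = 29.61°; offset = 6.4·tan 29.61° = 3.638 m.
Σ offsets = 11.707 m.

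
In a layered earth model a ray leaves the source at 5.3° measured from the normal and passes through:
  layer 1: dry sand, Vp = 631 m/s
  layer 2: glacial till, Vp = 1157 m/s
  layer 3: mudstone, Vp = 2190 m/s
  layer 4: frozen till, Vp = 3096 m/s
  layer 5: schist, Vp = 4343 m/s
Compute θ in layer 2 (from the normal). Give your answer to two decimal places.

Ray parameter p = sin 5.3° / 631 = 1.4639e-04 s/m.
sin θ_2 = p·V_2 = 1.4639e-04 × 1157 = 0.1694.
θ_2 = 9.75° from the vertical.

9.75°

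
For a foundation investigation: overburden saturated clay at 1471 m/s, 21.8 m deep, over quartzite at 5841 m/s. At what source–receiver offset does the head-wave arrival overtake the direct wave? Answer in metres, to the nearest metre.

θ_c = arcsin(1471/5841) = 14.59°, so cos θ_c = 0.9678 and tᵢ = 2h cos θ_c/V₁ = 0.0287 s.
At crossover x/V₁ = x/V₂ + tᵢ ⇒ x = tᵢ/(1/V₁ − 1/V₂) = 0.02868/(6.7981e-04 − 1.7120e-04) = 56.40 m.

56 m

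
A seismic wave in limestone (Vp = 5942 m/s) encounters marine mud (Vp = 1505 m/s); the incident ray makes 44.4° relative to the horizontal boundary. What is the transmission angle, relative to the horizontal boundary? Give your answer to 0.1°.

Convert to the normal: θ₁ = 90° − 44.4° = 45.6°.
sin θ₁/V₁ = sin θ₂/V₂ ⇒ sin θ₂ = 1505·sin 45.6°/5942 = 1505·0.7145/5942 = 0.1810.
θ₂ = sin⁻¹(0.1810) = 10.43° (from vertical).
From the interface: 90° − 10.43° = 79.57°.

79.6°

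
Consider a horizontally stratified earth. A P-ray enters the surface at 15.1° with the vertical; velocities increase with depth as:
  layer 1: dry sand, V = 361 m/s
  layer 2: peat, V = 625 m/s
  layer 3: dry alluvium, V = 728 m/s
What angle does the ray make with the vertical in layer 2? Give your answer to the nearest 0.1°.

26.8°

Ray parameter p = sin 15.1° / 361 = 7.2162e-04 s/m.
sin θ_2 = p·V_2 = 7.2162e-04 × 625 = 0.4510.
θ_2 = 26.81° from the vertical.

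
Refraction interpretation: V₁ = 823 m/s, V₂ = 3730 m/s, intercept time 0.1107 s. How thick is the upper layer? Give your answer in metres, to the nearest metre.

h = tᵢ·V₁·V₂ / (2·√(V₂²−V₁²)).
√(V₂²−V₁²) = √(3730² − 823²) = 3638.1 m/s.
h = 0.1107 s × 823 × 3730 / (2 × 3638.1) = 46.70 m.

47 m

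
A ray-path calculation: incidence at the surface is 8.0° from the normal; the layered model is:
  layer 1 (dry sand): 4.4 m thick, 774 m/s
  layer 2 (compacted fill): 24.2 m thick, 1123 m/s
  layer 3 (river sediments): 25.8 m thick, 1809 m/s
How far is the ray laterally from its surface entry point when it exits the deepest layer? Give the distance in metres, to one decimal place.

p = sin θ₁/V₁ = sin 8.0°/774 = 1.7981e-04 s/m is conserved through the stack.
Layer 1: θ = 8.00°; offset = 4.4·tan 8.00° = 0.618 m.
Layer 2: sin θ = p·1123 = 0.2019 → θ = 11.65°; offset = 24.2·tan 11.65° = 4.989 m.
Layer 3: sin θ = p·1809 = 0.3253 → θ = 18.98°; offset = 25.8·tan 18.98° = 8.875 m.
Σ offsets = 14.483 m.

14.5 m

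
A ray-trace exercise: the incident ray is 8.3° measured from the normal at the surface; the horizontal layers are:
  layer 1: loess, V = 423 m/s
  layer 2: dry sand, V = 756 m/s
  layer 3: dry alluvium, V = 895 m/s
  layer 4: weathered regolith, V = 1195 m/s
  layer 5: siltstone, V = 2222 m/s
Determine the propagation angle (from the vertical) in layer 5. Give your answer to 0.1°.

49.3°

Snell's law across each interface conserves sin θ / V, so sin θ_5 = V_5·sin θ₁/V₁.
sin θ_5 = 2222 × sin 8.3° / 423 = 0.7583.
θ_5 = 49.31° from the vertical.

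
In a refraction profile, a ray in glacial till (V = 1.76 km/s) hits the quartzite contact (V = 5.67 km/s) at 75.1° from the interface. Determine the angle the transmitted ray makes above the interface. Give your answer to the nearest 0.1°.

Convert to the normal: θ₁ = 90° − 75.1° = 14.9°.
Snell's law: sin θ₂ = (V₂/V₁)·sin θ₁ = (5.67/1.76)·sin 14.9° = 0.8284.
θ₂ = arcsin 0.8284 = 55.93° from the normal.
From the interface: 90° − 55.93° = 34.07°.

34.1°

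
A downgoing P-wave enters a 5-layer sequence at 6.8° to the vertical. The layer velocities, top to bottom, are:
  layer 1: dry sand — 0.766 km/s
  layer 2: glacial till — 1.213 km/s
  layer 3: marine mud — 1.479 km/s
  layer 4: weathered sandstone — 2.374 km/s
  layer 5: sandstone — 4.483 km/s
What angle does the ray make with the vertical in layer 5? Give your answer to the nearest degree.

44°

Ray parameter p = sin 6.8° / 0.766 = 1.5457e-01 s/km.
sin θ_5 = p·V_5 = 1.5457e-01 × 4.483 = 0.6930.
θ_5 = arcsin 0.6930 = 43.86°.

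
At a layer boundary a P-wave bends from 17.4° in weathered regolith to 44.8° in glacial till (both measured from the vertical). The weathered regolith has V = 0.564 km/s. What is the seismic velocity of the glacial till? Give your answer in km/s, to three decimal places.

1.329 km/s

Snell's law: sin 17.4°/V₁ = sin 44.8°/V₂.
V₂ = V₁·sin 44.8°/sin 17.4° = 0.564 × 2.3563 = 1.329 km/s.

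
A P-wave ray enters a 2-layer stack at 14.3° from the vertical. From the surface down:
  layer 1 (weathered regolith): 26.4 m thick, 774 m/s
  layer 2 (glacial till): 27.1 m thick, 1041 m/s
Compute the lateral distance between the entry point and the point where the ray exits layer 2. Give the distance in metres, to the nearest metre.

16 m

Ray parameter p = sin 14.3° / 774 m/s = 3.1912e-04 s/m.
Layer 1: θ = 14.30°; offset = 26.4·tan 14.30° = 6.729 m.
Layer 2: sin θ = p·1041 = 0.3322 → θ = 19.40°; offset = 27.1·tan 19.40° = 9.545 m.
Total horizontal offset = 16.274 m.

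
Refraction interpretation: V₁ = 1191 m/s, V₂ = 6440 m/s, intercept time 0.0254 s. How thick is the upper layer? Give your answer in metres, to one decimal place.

15.4 m

h = tᵢ·V₁·V₂ / (2·√(V₂²−V₁²)).
√(V₂²−V₁²) = √(6440² − 1191²) = 6328.9 m/s.
h = 0.0254 s × 1191 × 6440 / (2 × 6328.9) = 15.39 m.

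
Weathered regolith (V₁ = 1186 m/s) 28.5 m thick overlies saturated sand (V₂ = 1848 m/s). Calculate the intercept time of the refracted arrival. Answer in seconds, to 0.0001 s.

tᵢ = 2h·√(V₂²−V₁²)/(V₁V₂).
√(V₂²−V₁²) = √(1848²−1186²) = 1417.2 m/s.
tᵢ = 2·28.5·1417.2/(1186·1848) = 0.03686 s.

0.0369 s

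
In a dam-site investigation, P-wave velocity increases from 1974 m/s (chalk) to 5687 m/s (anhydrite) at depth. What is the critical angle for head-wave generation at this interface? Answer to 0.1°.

20.3°

Critical incidence: sin θ_c = V₁/V₂ = 1974/5687 = 0.3471.
θ_c = arcsin 0.3471 = 20.31°.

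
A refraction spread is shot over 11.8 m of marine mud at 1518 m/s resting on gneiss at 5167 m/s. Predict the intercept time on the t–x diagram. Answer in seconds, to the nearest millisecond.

θ_c = arcsin(V₁/V₂) = arcsin(1518/5167) = 17.08°; cos θ_c = 0.9559.
tᵢ = 2h·cos θ_c / V₁ = 2·11.8·0.9559 / 1518 = 0.01486 s.

0.015 s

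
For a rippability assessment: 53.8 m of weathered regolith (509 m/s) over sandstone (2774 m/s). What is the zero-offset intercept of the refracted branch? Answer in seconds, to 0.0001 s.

tᵢ = 2h·√(V₂²−V₁²)/(V₁V₂).
√(V₂²−V₁²) = √(2774²−509²) = 2726.9 m/s.
tᵢ = 2·53.8·2726.9/(509·2774) = 0.20781 s.

0.2078 s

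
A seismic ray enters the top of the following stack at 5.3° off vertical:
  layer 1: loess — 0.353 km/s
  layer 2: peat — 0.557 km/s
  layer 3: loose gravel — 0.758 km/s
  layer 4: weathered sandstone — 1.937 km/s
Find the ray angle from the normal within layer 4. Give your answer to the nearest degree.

30°

Snell's law across each interface conserves sin θ / V, so sin θ_4 = V_4·sin θ₁/V₁.
sin θ_4 = 1.937 × sin 5.3° / 0.353 = 0.5069.
θ_4 = arcsin 0.5069 = 30.45°.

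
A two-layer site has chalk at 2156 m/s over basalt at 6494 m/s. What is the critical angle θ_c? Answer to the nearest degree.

19°

Critical incidence: sin θ_c = V₁/V₂ = 2156/6494 = 0.3320.
θ_c = arcsin 0.3320 = 19.39°.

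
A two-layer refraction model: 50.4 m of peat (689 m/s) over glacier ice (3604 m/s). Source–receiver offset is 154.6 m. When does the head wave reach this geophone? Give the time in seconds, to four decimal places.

t = x/V₂ + 2h·√(V₂²−V₁²)/(V₁V₂).
√(V₂²−V₁²) = √(3604²−689²) = 3537.5 m/s; delay term = 2·50.4·3537.5/(689·3604) = 0.14360 s.
t = 154.6/3604 + 0.14360 = 0.18650 s.

0.1865 s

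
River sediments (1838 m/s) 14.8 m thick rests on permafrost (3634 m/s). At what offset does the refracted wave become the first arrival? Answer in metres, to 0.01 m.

51.67 m

x_cross = 2h·√((V₂+V₁)/(V₂−V₁)).
(V₂+V₁)/(V₂−V₁) = (3634+1838)/(3634−1838) = 3.0468; √ = 1.7455.
x_cross = 2·14.8·1.7455 = 51.67 m.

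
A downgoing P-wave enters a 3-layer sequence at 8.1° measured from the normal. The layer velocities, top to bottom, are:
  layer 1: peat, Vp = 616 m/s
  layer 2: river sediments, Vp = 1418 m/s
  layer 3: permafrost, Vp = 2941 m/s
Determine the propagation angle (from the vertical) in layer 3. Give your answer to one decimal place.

Snell's law across each interface conserves sin θ / V, so sin θ_3 = V_3·sin θ₁/V₁.
sin θ_3 = 2941 × sin 8.1° / 616 = 0.6727.
θ_3 = arcsin 0.6727 = 42.28°.

42.3°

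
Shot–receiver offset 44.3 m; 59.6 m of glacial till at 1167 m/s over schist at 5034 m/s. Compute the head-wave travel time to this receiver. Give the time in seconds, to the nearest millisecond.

t = x/V₂ + 2h·√(V₂²−V₁²)/(V₁V₂).
√(V₂²−V₁²) = √(5034²−1167²) = 4896.9 m/s; delay term = 2·59.6·4896.9/(1167·5034) = 0.09936 s.
t = 44.3/5034 + 0.09936 = 0.10816 s.

0.108 s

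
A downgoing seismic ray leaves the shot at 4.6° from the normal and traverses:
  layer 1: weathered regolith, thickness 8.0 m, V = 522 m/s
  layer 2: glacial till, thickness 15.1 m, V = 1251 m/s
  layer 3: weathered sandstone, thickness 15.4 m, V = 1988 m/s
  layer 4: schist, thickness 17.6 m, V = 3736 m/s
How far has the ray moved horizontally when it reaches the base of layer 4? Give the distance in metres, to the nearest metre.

21 m

Ray parameter p = sin 4.6° / 522 m/s = 1.5364e-04 s/m.
Layer 1: θ = 4.60°; offset = 8.0·tan 4.60° = 0.644 m.
Layer 2: sin θ = p·1251 = 0.1922 → θ = 11.08°; offset = 15.1·tan 11.08° = 2.957 m.
Layer 3: sin θ = p·1988 = 0.3054 → θ = 17.78°; offset = 15.4·tan 17.78° = 4.940 m.
Layer 4: sin θ = p·3736 = 0.5740 → θ = 35.03°; offset = 17.6·tan 35.03° = 12.337 m.
Summing the layer offsets gives 20.878 m.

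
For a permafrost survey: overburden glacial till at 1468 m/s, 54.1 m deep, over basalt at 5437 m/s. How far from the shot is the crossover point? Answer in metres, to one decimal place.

142.7 m

x_cross = 2h·√((V₂+V₁)/(V₂−V₁)).
(V₂+V₁)/(V₂−V₁) = (5437+1468)/(5437−1468) = 1.7397; √ = 1.3190.
x_cross = 2·54.1·1.3190 = 142.71 m.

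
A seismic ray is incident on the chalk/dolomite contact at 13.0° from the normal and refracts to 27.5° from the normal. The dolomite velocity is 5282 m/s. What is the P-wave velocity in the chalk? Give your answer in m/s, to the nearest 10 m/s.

2570 m/s

sin 13.0° = 0.2250; sin 27.5° = 0.4617.
V₁ = V₂·(sin θ₁/sin θ₂) = 5282·(0.2250/0.4617) = 2573.24 m/s.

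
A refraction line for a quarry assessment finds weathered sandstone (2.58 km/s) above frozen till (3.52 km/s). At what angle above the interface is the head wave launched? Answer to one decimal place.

Critical incidence: sin θ_c = V₁/V₂ = 2.58/3.52 = 0.7330.
θ_c = arcsin 0.7330 = 47.13°.
Measured from the interface: 90° − 47.13° = 42.87°.

42.9°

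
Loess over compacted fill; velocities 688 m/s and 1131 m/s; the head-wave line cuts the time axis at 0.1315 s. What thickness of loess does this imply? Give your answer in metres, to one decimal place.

57.0 m

θ_c = arcsin(688/1131) = 37.47°; cos θ_c = 0.7937.
tᵢ = 2h cos θ_c/V₁ ⇒ h = tᵢ·V₁/(2 cos θ_c) = 0.1315·688/(2·0.7937) = 56.99 m.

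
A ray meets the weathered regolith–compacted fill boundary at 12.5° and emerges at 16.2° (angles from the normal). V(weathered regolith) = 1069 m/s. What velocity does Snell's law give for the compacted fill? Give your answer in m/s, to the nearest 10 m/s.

Snell's law: sin 12.5°/V₁ = sin 16.2°/V₂.
V₂ = V₁·sin 16.2°/sin 12.5° = 1069 × 1.2890 = 1377.94 m/s.

1380 m/s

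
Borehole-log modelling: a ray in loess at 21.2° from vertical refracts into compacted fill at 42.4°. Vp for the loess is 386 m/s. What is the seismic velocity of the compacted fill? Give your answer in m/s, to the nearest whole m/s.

720 m/s

sin 21.2° = 0.3616; sin 42.4° = 0.6743.
V₂ = V₁·(sin θ₂/sin θ₁) = 386·(0.6743/0.3616) = 719.75 m/s.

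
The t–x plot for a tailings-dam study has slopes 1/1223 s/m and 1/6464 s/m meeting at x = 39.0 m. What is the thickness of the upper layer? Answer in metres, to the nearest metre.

h = (x_cross/2)·√((V₂−V₁)/(V₂+V₁)).
(V₂−V₁)/(V₂+V₁) = (6464−1223)/(6464+1223) = 0.6818; √ = 0.8257.
h = (39.0/2)·0.8257 = 16.10 m.

16 m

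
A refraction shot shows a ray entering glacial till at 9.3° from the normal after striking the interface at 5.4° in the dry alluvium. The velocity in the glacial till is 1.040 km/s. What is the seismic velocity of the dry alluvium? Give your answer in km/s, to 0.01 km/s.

0.61 km/s

sin 5.4° = 0.0941; sin 9.3° = 0.1616.
V₁ = V₂·(sin θ₁/sin θ₂) = 1.040·(0.0941/0.1616) = 0.61 km/s.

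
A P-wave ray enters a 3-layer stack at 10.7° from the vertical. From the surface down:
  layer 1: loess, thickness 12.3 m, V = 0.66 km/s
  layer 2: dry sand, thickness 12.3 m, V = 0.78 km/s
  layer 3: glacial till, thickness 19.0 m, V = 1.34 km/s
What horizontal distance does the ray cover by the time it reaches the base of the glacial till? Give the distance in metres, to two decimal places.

12.82 m

Apply Snell's law at each interface; in layer i the horizontal offset is hᵢ·tan θᵢ.
Layer 1: θ = 10.70°; offset = 12.3·tan 10.70° = 2.3241 m.
Layer 2: sin θ = 0.78·sin 10.7°/0.66 = 0.2194, θ = 12.68°; offset = 12.3·tan 12.68° = 2.7663 m.
Layer 3: sin θ = 1.34·sin 10.7°/0.66 = 0.3770, θ = 22.15°; offset = 19.0·tan 22.15° = 7.7327 m.
Σ offsets = 12.8231 m.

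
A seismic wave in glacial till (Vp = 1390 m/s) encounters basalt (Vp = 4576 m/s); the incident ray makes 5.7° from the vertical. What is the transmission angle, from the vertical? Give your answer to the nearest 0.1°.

19.1°

Snell's law: sin θ₂ = (V₂/V₁)·sin θ₁ = (4576/1390)·sin 5.7° = 0.3270.
θ₂ = arcsin 0.3270 = 19.08° from the normal.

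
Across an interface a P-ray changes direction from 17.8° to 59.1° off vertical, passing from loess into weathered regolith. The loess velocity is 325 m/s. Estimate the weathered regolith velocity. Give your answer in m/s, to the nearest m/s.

Snell's law: sin 17.8°/V₁ = sin 59.1°/V₂.
V₂ = V₁·sin 59.1°/sin 17.8° = 325 × 2.8069 = 912.25 m/s.

912 m/s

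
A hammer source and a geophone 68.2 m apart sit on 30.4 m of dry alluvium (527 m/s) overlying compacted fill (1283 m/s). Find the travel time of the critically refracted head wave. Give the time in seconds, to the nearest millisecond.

0.158 s

t = x/V₂ + 2h·√(V₂²−V₁²)/(V₁V₂).
√(V₂²−V₁²) = √(1283²−527²) = 1169.8 m/s; delay term = 2·30.4·1169.8/(527·1283) = 0.10519 s.
t = 68.2/1283 + 0.10519 = 0.15834 s.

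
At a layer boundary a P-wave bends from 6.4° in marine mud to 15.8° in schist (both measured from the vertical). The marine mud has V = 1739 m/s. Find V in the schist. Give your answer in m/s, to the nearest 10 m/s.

4250 m/s

sin 6.4° = 0.1115; sin 15.8° = 0.2723.
V₂ = V₁·(sin θ₂/sin θ₁) = 1739·(0.2723/0.1115) = 4247.78 m/s.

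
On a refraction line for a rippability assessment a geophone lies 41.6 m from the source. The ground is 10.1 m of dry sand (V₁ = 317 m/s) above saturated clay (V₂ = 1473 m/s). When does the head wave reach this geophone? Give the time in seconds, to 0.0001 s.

0.0905 s

t = x/V₂ + 2h·√(V₂²−V₁²)/(V₁V₂).
√(V₂²−V₁²) = √(1473²−317²) = 1438.5 m/s; delay term = 2·10.1·1438.5/(317·1473) = 0.06223 s.
t = 41.6/1473 + 0.06223 = 0.09047 s.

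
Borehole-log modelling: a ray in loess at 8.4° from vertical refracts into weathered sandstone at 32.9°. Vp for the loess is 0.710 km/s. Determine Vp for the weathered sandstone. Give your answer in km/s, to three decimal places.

2.640 km/s

Snell's law: sin 8.4°/V₁ = sin 32.9°/V₂.
V₂ = V₁·sin 32.9°/sin 8.4° = 0.710 × 3.7183 = 2.640 km/s.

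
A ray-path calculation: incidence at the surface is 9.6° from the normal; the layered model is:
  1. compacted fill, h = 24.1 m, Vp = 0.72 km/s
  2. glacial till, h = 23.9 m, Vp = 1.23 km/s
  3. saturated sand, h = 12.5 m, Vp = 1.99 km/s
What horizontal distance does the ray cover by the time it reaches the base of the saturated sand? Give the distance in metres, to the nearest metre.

Ray parameter p = sin 9.6° / 0.72 km/s = 2.3162e-01 s/km.
Layer 1: θ = 9.60°; offset = 24.1·tan 9.60° = 4.076 m.
Layer 2: sin θ = p·1.23 = 0.2849 → θ = 16.55°; offset = 23.9·tan 16.55° = 7.103 m.
Layer 3: sin θ = p·1.99 = 0.4609 → θ = 27.45°; offset = 12.5·tan 27.45° = 6.492 m.
Total horizontal offset = 17.672 m.

18 m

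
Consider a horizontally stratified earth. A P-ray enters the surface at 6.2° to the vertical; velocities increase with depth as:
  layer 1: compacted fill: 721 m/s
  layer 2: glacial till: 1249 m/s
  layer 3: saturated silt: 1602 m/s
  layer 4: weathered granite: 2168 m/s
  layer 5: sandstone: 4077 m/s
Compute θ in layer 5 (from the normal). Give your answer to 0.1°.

Snell's law across each interface conserves sin θ / V, so sin θ_5 = V_5·sin θ₁/V₁.
sin θ_5 = 4077 × sin 6.2° / 721 = 0.6107.
θ_5 = 37.64° from the vertical.

37.6°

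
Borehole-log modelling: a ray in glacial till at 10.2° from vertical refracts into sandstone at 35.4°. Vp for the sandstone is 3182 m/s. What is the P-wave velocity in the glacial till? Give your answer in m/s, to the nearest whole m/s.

Snell's law: sin 10.2°/V₁ = sin 35.4°/V₂.
V₁ = V₂·sin 10.2°/sin 35.4° = 3182 × 0.3057 = 972.73 m/s.

973 m/s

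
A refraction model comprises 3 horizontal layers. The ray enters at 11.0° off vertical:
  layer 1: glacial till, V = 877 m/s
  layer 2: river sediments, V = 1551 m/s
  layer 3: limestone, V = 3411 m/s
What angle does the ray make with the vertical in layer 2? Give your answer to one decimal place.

Snell's law across each interface conserves sin θ / V, so sin θ_2 = V_2·sin θ₁/V₁.
sin θ_2 = 1551 × sin 11.0° / 877 = 0.3375.
θ_2 = 19.72° from the vertical.

19.7°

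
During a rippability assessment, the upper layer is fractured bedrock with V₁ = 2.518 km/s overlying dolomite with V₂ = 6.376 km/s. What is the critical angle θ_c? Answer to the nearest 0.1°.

23.3°

Critical incidence: sin θ_c = V₁/V₂ = 2.518/6.376 = 0.3949.
θ_c = arcsin 0.3949 = 23.26°.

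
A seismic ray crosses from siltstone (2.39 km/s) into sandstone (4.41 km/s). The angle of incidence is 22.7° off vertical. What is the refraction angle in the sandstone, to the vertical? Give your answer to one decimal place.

45.4°

sin θ₁/V₁ = sin θ₂/V₂ ⇒ sin θ₂ = 4.41·sin 22.7°/2.39 = 4.41·0.3859/2.39 = 0.7121.
θ₂ = arcsin 0.7121 = 45.40° from the normal.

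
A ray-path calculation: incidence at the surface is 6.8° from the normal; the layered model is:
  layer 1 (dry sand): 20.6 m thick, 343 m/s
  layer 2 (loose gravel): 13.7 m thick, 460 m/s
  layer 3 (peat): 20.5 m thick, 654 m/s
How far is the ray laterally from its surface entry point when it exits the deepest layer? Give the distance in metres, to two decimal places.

Apply Snell's law at each interface; in layer i the horizontal offset is hᵢ·tan θᵢ.
Layer 1: θ = 6.80°; offset = 20.6·tan 6.80° = 2.4564 m.
Layer 2: sin θ = 460·sin 6.8°/343 = 0.1588, θ = 9.14°; offset = 13.7·tan 9.14° = 2.2034 m.
Layer 3: sin θ = 654·sin 6.8°/343 = 0.2258, θ = 13.05°; offset = 20.5·tan 13.05° = 4.7508 m.
Total horizontal offset = 9.4106 m.

9.41 m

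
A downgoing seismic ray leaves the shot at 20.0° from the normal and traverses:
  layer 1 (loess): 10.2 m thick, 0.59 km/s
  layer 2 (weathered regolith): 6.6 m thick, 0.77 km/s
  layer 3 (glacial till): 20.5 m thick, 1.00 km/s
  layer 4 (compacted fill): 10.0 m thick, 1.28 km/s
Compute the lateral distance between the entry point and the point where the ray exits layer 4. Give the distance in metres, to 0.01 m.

32.66 m

Apply Snell's law at each interface; in layer i the horizontal offset is hᵢ·tan θᵢ.
Layer 1: θ = 20.00°; offset = 10.2·tan 20.00° = 3.7125 m.
Layer 2: sin θ = 0.77·sin 20.0°/0.59 = 0.4464, θ = 26.51°; offset = 6.6·tan 26.51° = 3.2922 m.
Layer 3: sin θ = 1.00·sin 20.0°/0.59 = 0.5797, θ = 35.43°; offset = 20.5·tan 35.43° = 14.5843 m.
Layer 4: sin θ = 1.28·sin 20.0°/0.59 = 0.7420, θ = 47.90°; offset = 10.0·tan 47.90° = 11.0683 m.
Total horizontal offset = 32.6573 m.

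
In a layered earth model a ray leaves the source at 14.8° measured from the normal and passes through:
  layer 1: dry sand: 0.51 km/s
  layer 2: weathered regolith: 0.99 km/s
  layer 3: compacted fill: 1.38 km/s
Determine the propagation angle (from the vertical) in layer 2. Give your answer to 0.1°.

29.7°

Ray parameter p = sin 14.8° / 0.51 = 5.0087e-01 s/km.
sin θ_2 = p·V_2 = 5.0087e-01 × 0.99 = 0.4959.
θ_2 = 29.73° from the vertical.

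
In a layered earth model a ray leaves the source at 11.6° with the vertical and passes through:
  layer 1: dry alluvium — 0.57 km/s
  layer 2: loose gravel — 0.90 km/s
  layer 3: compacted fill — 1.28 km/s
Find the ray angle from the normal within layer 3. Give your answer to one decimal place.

Ray parameter p = sin 11.6° / 0.57 = 3.5277e-01 s/km.
sin θ_3 = p·V_3 = 3.5277e-01 × 1.28 = 0.4515.
θ_3 = 26.84° from the vertical.

26.8°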